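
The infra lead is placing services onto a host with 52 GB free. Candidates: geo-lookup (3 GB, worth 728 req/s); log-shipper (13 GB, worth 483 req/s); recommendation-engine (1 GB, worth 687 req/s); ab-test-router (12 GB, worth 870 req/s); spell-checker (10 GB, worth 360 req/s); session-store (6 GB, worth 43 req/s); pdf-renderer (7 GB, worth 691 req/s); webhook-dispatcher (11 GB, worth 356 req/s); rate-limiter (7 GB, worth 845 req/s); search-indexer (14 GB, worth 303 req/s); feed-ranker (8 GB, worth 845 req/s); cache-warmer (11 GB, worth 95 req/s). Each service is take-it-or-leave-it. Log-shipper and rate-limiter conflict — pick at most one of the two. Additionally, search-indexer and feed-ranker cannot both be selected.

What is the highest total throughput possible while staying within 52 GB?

5026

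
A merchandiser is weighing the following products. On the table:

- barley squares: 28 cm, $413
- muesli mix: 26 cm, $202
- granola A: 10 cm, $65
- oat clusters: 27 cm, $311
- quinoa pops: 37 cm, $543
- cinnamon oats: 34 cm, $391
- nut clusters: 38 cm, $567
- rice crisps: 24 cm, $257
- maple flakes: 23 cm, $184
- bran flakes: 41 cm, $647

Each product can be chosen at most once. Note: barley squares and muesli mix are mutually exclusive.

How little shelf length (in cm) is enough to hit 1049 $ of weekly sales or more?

Need the lightest bundle worth ≥ 1049.
Taking barley squares + bran flakes gives 1060 (≥ 1049) for 69 cm.
Any bundle with less than 69 cm falls short of 1049.

69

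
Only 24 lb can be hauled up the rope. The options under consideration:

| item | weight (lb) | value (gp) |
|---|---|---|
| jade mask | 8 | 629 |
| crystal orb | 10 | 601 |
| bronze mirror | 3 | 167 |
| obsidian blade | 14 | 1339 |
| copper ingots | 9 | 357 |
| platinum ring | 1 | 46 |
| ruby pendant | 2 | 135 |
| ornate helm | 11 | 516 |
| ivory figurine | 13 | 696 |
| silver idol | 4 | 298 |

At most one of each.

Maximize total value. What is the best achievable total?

Taking jade mask + obsidian blade + ruby pendant: 24 lb used, 2103 in value.

2103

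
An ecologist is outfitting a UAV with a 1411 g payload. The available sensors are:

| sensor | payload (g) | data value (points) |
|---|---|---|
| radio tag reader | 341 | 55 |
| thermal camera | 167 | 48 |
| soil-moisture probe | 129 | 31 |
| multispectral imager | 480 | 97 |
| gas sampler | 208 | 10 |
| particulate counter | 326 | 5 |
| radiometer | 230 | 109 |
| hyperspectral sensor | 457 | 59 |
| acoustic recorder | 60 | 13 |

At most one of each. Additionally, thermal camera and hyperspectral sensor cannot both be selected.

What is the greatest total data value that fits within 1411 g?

353

By data value per g: radiometer 0.47, thermal camera 0.29, soil-moisture probe 0.24, acoustic recorder 0.22 lead.
The ratio ordering already packs tightly: radio tag reader + thermal camera + soil-moisture probe + multispectral imager + radiometer + acoustic recorder, 1407 g, 353.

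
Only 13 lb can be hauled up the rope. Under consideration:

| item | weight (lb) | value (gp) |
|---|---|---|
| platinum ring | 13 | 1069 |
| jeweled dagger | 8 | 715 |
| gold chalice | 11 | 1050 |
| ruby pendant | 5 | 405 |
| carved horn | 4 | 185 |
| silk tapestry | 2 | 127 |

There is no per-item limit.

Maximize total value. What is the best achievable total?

1177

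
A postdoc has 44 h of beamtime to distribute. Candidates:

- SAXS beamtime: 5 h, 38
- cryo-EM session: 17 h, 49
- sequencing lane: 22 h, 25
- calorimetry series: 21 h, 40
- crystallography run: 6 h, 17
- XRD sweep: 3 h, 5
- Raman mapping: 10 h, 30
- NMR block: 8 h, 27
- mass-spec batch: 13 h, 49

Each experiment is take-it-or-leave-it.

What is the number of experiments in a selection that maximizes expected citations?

4

Best achievable expected citations is 163.
One optimal bundle: SAXS beamtime + cryo-EM session + NMR block + mass-spec batch (43 h).
Every optimal selection uses 4 experiments.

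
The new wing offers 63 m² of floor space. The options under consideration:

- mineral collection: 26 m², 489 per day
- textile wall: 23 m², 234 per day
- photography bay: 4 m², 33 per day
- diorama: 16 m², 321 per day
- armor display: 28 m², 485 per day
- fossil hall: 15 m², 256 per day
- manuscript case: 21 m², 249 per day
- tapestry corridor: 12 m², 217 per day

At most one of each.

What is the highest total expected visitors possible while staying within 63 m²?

Density check — diorama 20.06, mineral collection 18.81, tapestry corridor 18.08 are the best per m².
Filling by ratio: mineral collection + photography bay + diorama + tapestry corridor for 1060, with 5 m² left unused.
The 12 m² tied up in tapestry corridor is better spent on fossil hall — total rises to 1099 (61 m²).
Runner-up photography bay + diorama + armor display + fossil hall tops out at 1095.

1099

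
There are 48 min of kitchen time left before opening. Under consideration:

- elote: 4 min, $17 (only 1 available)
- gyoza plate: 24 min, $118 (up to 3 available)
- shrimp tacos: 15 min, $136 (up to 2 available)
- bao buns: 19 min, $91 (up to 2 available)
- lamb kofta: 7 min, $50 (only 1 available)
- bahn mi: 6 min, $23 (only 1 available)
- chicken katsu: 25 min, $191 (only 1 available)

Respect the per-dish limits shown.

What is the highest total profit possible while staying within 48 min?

377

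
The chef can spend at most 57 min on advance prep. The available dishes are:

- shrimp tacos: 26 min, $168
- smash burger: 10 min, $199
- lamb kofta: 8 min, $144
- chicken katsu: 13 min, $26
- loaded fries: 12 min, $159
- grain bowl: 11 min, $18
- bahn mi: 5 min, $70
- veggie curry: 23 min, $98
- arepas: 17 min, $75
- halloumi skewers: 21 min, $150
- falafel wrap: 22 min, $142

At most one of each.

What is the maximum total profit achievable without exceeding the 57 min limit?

722

The ratio ordering already packs tightly: smash burger + lamb kofta + loaded fries + bahn mi + halloumi skewers, 56 min, 722.
Nothing else within 57 min beats 722.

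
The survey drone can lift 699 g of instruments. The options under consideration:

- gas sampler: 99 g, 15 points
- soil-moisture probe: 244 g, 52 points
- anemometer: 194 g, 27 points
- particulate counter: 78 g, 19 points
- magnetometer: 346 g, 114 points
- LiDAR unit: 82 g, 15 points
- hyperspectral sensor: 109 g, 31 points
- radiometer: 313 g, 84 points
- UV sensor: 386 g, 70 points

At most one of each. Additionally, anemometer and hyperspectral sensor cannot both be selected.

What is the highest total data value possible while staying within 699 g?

198

By data value per g: magnetometer 0.33, hyperspectral sensor 0.28, radiometer 0.27, particulate counter 0.24 lead.
Greedy by ratio would take particulate counter + magnetometer + LiDAR unit + hyperspectral sensor: 615 g used, total 179.
The 269 g tied up in particulate counter and LiDAR unit and hyperspectral sensor is better spent on radiometer — total rises to 198 (659 g).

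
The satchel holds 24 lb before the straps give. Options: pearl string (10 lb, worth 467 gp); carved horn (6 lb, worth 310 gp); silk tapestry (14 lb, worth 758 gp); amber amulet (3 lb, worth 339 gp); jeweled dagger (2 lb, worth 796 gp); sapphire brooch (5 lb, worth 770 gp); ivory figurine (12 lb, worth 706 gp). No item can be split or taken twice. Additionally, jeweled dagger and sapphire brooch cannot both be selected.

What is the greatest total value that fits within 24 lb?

Best packing: carved horn + amber amulet + jeweled dagger + ivory figurine — 23 lb, 2151 total.
Runner-up pearl string + jeweled dagger + ivory figurine tops out at 1969.

2151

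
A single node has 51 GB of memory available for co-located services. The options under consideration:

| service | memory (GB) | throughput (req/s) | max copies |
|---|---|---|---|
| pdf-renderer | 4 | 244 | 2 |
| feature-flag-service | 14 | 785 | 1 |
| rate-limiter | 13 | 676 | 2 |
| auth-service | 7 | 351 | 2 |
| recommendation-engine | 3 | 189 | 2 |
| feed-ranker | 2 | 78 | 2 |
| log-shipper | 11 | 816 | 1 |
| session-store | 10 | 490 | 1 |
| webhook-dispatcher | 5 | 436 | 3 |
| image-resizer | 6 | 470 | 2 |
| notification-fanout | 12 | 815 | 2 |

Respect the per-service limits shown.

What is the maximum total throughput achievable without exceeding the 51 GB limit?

3879

Ranking by ratio (throughput/GB): webhook-dispatcher 87.20, image-resizer 78.33, log-shipper 74.18, notification-fanout 67.92.
Taking log-shipper + 3×webhook-dispatcher + 2×image-resizer + notification-fanout: 50 GB used, 3879 in throughput.
No other feasible combination exceeds 3879.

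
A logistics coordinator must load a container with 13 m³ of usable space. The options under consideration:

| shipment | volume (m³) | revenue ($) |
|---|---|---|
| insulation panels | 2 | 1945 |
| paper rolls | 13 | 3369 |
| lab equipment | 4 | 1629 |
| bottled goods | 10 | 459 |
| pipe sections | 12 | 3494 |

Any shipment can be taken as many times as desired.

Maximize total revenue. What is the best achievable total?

Ranking by ratio (revenue/m³): insulation panels 972.50, lab equipment 407.25, pipe sections 291.17.
The ratio ordering already packs tightly: 6×insulation panels, 12 m³, 11670.

11670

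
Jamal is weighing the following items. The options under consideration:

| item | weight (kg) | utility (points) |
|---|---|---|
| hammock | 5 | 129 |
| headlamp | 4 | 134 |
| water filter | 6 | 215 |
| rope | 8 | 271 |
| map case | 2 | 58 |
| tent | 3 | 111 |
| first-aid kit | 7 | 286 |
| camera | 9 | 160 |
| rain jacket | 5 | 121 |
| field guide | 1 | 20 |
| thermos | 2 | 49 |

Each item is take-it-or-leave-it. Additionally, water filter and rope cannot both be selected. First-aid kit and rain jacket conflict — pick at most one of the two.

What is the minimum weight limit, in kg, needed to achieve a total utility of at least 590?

Need the lightest bundle worth ≥ 590.
water filter + tent + first-aid kit: 612 utility at 16 kg.
Any bundle with less than 16 kg falls short of 590.

16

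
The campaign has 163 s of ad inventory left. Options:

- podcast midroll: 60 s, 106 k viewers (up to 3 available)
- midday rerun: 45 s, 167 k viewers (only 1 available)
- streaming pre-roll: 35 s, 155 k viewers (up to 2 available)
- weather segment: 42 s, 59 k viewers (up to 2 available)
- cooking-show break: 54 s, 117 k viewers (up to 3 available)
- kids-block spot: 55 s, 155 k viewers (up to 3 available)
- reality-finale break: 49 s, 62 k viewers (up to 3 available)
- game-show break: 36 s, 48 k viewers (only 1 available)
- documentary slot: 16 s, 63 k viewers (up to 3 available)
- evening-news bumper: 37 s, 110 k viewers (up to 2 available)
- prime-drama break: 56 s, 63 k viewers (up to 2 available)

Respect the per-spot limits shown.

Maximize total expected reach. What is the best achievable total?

666

Density check — streaming pre-roll 4.43, documentary slot 3.94, midday rerun 3.71 are the best per s.
Midday rerun + 2×streaming pre-roll + 3×documentary slot uses 163 of the 163 s and totals 666.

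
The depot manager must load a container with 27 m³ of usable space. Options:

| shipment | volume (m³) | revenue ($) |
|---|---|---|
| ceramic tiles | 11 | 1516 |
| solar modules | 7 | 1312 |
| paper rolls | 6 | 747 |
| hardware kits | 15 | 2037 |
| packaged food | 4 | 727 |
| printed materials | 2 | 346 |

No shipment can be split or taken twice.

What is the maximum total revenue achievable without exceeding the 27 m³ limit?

4076

Ranking by ratio (revenue/m³): solar modules 187.43, packaged food 181.75, printed materials 173.00.
Filling by ratio: ceramic tiles + solar modules + packaged food + printed materials for 3901, with 3 m³ left unused.
Replace ceramic tiles and printed materials with hardware kits: the trade gains 175 net, giving 4076 at 26 m³.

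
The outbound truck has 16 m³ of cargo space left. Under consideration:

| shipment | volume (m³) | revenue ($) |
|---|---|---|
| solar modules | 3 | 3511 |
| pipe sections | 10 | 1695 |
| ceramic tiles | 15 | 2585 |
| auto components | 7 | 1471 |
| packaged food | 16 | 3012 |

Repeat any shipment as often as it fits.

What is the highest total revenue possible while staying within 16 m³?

17555

Ranking by ratio (revenue/m³): solar modules 1170.33, auto components 210.14, packaged food 188.25, ceramic tiles 172.33.
Best packing: 5×solar modules — 15 m³, 17555 total.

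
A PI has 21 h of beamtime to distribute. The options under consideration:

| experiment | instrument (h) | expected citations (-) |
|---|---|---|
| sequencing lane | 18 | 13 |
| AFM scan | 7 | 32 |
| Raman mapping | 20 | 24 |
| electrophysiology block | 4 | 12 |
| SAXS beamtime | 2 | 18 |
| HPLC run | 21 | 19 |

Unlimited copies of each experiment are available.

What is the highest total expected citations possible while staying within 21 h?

180

The ratio ordering already packs tightly: 10×SAXS beamtime, 20 h, 180.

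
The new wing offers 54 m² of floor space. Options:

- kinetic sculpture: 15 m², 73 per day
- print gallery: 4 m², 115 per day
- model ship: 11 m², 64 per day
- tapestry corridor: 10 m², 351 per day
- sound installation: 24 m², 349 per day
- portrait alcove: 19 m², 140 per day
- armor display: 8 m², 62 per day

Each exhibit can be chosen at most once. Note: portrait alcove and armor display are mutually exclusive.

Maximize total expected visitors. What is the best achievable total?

By expected visitors per m²: tapestry corridor 35.10, print gallery 28.75, sound installation 14.54, armor display 7.75 lead.
Taking the top-ratio exhibits first gives print gallery + tapestry corridor + sound installation + armor display for 877 (46 m²).
Dropping armor display frees 8 m²; slotting in kinetic sculpture (15 m²) lifts the total to 888 at 53 m².

888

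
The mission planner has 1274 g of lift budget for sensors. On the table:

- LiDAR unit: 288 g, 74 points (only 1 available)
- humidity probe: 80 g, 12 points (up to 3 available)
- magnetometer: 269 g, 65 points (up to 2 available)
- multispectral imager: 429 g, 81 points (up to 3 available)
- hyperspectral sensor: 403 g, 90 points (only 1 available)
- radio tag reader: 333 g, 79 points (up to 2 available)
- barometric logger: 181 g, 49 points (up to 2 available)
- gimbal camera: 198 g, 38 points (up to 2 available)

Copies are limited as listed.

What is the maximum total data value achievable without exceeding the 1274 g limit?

316

Taking the top-ratio sensors first gives LiDAR unit + humidity probe + 2×magnetometer + 2×barometric logger for 314 (1268 g).
Dropping humidity probe and magnetometer frees 349 g; slotting in radio tag reader (333 g) lifts the total to 316 at 1252 g.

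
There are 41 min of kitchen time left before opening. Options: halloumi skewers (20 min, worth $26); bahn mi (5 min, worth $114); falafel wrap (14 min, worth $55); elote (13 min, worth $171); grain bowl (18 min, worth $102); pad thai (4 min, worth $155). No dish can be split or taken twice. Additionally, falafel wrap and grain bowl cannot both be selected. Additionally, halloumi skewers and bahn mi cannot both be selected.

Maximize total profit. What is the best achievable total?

Ranking by ratio (profit/min): pad thai 38.75, bahn mi 22.80, elote 13.15.
Best packing: bahn mi + elote + grain bowl + pad thai — 40 min, 542 total.
That's the maximum — no feasible swap from here does better than 542.

542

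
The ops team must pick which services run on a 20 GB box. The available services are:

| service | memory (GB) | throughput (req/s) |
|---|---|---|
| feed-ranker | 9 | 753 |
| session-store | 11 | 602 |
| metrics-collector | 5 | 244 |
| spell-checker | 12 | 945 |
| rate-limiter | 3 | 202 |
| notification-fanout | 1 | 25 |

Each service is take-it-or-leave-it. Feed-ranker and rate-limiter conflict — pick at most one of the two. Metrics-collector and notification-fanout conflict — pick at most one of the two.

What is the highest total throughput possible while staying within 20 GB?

Ranking by ratio (throughput/GB): feed-ranker 83.67, spell-checker 78.75, rate-limiter 67.33.
Taking metrics-collector + spell-checker + rate-limiter: 20 GB used, 1391 in throughput.
Every other selection either busts 20 GB or breaks a pairing rule or fails to beat 1391.

1391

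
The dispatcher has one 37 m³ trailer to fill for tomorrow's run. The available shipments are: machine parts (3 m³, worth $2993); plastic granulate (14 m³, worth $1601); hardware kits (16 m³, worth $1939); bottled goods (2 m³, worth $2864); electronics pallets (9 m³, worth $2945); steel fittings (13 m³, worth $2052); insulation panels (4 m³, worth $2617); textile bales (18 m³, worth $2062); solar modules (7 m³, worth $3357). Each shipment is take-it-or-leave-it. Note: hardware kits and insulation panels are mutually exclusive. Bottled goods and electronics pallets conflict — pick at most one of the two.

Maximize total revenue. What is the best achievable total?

Machine parts + electronics pallets + steel fittings + insulation panels + solar modules uses 36 of the 37 m³ and totals 13964.
The closest alternative, machine parts + bottled goods + insulation panels + textile bales + solar modules, reaches only 13893.

13964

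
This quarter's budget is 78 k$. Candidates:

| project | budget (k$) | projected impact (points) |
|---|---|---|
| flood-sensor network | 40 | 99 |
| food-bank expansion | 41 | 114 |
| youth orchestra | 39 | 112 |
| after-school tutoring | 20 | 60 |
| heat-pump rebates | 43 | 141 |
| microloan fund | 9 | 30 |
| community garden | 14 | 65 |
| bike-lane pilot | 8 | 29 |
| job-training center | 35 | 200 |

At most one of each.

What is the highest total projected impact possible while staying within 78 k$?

355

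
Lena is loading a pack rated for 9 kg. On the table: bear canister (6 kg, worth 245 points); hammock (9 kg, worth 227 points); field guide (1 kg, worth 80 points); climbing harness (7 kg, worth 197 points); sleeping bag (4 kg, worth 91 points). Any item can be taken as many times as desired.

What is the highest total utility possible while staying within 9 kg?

Ranking by ratio (utility/kg): field guide 80.00, bear canister 40.83, climbing harness 28.14.
The ratio ordering already packs tightly: 9×field guide, 9 kg, 720.
No other feasible combination exceeds 720.

720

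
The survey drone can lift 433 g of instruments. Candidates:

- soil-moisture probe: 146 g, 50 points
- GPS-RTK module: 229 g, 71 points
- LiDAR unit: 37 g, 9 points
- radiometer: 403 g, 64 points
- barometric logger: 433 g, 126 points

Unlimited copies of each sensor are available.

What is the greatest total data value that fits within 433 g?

130

By data value per g: soil-moisture probe 0.34, GPS-RTK module 0.31, barometric logger 0.29, LiDAR unit 0.24 lead.
Taking the top-ratio sensors first gives 2×soil-moisture probe + 3×LiDAR unit for 127 (403 g).
Dropping soil-moisture probe and 2×LiDAR unit frees 220 g; slotting in GPS-RTK module (229 g) lifts the total to 130 at 412 g.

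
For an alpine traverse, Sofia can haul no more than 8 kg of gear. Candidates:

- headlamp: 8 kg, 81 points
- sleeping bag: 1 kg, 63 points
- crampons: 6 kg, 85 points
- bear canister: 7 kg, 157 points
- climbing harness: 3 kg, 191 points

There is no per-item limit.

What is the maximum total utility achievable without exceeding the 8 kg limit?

By utility per kg: climbing harness 63.67, sleeping bag 63.00, bear canister 22.43 lead.
2×sleeping bag + 2×climbing harness uses 8 of the 8 kg and totals 508.

508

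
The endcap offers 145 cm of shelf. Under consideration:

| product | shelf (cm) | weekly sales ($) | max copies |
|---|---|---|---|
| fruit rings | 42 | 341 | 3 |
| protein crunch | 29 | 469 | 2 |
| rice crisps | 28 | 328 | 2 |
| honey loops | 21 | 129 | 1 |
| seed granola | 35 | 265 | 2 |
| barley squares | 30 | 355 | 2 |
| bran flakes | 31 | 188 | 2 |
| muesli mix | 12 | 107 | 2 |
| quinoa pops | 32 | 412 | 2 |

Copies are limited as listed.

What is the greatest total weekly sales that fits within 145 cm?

1949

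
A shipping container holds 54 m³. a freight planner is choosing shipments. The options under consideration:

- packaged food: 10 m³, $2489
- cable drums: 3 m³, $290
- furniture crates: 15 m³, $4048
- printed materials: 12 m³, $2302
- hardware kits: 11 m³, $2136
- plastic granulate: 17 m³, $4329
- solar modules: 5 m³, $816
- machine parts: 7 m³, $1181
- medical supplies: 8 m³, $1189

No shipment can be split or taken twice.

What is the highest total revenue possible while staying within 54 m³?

Density check — furniture crates 269.87, plastic granulate 254.65, packaged food 248.90, hardware kits 194.18 are the best per m³.
Filling by ratio: packaged food + furniture crates + hardware kits + plastic granulate for 13002, with 1 m³ left unused.
The 11 m³ tied up in hardware kits is better spent on printed materials — total rises to 13168 (54 m³).
Every other selection either busts 54 m³ or fails to beat 13168.

13168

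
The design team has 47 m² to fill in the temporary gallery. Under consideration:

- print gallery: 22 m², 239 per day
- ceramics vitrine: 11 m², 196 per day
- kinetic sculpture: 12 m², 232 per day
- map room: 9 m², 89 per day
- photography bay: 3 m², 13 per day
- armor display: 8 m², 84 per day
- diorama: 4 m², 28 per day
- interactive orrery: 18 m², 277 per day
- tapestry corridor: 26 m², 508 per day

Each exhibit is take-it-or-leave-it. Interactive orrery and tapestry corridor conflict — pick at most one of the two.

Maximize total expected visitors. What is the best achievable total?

Ranking by ratio (expected visitors/m²): tapestry corridor 19.54, kinetic sculpture 19.33, ceramics vitrine 17.82.
The ratio heuristic lands on kinetic sculpture + armor display + tapestry corridor (824) but leaves 1 m² idle.
Dropping armor display frees 8 m²; slotting in map room (9 m²) lifts the total to 829 at 47 m².
That's the maximum — no feasible swap from here does better than 829.

829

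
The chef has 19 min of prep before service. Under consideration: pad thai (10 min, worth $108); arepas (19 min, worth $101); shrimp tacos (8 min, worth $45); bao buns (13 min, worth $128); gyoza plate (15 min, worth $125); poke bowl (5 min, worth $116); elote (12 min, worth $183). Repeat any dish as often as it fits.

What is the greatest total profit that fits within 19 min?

Density check — poke bowl 23.20, elote 15.25, pad thai 10.80 are the best per min.
Best packing: 3×poke bowl — 15 min, 348 total.
The spare 4 min is too small for any remaining dish, and no exchange beats 348.

348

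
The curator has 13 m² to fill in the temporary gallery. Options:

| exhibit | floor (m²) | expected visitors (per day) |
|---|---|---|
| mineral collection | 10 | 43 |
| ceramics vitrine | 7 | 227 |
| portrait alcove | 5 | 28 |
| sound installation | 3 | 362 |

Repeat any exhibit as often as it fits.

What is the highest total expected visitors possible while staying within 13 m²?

Ranking by ratio (expected visitors/m²): sound installation 120.67, ceramics vitrine 32.43, portrait alcove 5.60.
Taking 4×sound installation: 12 m² used, 1448 in expected visitors.
Every other selection either busts 13 m² or fails to beat 1448.

1448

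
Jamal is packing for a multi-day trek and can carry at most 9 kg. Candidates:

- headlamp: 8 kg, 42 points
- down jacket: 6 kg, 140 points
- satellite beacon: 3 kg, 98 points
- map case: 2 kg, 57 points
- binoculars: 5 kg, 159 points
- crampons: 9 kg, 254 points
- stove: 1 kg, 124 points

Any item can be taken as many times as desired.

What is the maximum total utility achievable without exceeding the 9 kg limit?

1116

The ratio ordering already packs tightly: 9×stove, 9 kg, 1116.
No other feasible combination exceeds 1116.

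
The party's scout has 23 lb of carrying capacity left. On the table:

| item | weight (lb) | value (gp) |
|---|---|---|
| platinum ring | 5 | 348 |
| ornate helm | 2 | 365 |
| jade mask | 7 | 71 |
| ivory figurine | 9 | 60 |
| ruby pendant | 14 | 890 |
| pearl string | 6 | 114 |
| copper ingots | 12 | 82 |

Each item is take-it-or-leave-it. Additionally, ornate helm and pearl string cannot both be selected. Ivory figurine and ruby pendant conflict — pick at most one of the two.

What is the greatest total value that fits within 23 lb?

1603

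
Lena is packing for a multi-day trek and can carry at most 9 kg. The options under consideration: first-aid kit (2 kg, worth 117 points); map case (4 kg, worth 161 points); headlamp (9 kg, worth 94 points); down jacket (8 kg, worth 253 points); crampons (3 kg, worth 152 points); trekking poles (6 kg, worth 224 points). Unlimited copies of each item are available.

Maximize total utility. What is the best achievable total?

503

Greedy by ratio would take 4×first-aid kit: 8 kg used, total 468.
The 2 kg tied up in first-aid kit is better spent on crampons — total rises to 503 (9 kg).
That's the maximum — no swap from here does better than 503.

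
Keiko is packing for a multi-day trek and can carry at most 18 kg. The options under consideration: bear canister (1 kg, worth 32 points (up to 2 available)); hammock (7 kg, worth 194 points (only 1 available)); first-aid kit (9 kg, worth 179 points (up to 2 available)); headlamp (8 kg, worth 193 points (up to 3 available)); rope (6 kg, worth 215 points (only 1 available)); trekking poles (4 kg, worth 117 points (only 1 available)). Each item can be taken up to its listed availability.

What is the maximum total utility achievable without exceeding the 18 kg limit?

558

Density check — rope 35.83, bear canister 32.00, trekking poles 29.25, hammock 27.71 are the best per kg.
Greedy by ratio would take 2×bear canister + rope + trekking poles: 12 kg used, total 396.
Replace bear canister with hammock: the trade gains 162 net, giving 558 at 18 kg.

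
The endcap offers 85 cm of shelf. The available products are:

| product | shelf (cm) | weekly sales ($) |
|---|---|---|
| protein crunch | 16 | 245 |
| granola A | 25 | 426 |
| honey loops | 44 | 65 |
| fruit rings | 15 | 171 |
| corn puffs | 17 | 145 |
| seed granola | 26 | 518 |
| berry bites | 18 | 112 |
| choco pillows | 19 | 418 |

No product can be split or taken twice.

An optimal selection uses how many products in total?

4

Best achievable weekly sales is 1533.
One optimal bundle: granola A + fruit rings + seed granola + choco pillows (85 cm).
Any selection reaching 1533 contains exactly 4 products.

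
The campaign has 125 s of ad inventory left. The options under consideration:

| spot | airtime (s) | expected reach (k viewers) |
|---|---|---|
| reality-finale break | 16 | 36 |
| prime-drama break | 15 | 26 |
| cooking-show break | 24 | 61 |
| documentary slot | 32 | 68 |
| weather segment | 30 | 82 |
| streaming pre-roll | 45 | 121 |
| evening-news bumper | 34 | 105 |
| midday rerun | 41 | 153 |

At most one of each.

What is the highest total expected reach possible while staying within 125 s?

379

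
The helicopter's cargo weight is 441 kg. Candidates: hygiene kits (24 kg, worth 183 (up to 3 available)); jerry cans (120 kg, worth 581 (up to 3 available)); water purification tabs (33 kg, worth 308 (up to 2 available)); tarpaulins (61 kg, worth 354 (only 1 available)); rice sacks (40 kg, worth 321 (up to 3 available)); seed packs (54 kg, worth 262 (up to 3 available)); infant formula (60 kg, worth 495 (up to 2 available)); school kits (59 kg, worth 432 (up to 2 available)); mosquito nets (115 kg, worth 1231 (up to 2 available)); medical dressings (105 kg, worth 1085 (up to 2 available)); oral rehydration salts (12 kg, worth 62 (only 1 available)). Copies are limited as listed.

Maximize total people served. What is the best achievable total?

4632

Taking 2×mosquito nets + 2×medical dressings: 440 kg used, 4632 in people served.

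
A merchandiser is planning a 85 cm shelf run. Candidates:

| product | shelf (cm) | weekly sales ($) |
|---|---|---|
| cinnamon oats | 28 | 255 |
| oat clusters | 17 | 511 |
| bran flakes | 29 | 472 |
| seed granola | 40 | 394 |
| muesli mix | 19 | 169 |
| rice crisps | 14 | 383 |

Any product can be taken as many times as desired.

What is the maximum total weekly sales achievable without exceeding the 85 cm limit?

2555

Ranking by ratio (weekly sales/cm): oat clusters 30.06, rice crisps 27.36, bran flakes 16.28.
Taking 5×oat clusters: 85 cm used, 2555 in weekly sales.
Every other selection either busts 85 cm or fails to beat 2555.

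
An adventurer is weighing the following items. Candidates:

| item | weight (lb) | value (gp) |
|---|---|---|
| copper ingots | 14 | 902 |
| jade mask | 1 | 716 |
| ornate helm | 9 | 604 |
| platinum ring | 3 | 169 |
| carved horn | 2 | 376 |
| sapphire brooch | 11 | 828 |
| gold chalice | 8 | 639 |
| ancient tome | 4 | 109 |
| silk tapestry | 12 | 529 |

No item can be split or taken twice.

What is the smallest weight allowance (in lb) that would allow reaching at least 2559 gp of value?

22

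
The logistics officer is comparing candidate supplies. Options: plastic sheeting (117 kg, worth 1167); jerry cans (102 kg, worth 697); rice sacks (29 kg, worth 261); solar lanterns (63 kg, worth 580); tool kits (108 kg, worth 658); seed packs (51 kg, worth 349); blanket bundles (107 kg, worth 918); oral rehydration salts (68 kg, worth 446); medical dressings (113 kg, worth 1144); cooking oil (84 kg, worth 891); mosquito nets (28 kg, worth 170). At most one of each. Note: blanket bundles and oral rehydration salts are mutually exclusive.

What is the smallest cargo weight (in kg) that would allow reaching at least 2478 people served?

Minimise kg subject to total people served ≥ 2478.
Taking plastic sheeting + medical dressings + mosquito nets gives 2481 (≥ 2478) for 258 kg.
No combination under 258 kg hits 2478.

258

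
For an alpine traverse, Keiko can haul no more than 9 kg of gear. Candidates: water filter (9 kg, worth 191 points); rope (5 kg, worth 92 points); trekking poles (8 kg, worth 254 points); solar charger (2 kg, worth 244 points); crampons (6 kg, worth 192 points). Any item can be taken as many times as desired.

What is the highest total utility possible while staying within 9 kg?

976

By utility per kg: solar charger 122.00, crampons 32.00, trekking poles 31.75 lead.
The ratio ordering already packs tightly: 4×solar charger, 8 kg, 976.
That's the maximum — no swap from here does better than 976.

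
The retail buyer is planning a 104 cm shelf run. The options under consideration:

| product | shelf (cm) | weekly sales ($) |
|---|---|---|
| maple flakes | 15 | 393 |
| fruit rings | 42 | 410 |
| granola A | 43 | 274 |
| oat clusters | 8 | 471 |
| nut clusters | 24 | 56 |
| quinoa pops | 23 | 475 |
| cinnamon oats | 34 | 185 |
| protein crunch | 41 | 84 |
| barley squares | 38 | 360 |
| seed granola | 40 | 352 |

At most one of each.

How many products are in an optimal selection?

Best achievable weekly sales is 1749.
One optimal bundle: maple flakes + fruit rings + oat clusters + quinoa pops (88 cm).
Every optimal selection uses 4 products.

4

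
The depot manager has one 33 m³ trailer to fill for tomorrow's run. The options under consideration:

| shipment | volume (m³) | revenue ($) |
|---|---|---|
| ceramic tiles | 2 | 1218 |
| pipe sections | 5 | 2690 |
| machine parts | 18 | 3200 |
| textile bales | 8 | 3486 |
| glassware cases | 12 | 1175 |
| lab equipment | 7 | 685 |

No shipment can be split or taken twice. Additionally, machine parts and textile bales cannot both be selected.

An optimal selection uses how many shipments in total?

4

Best achievable revenue is 8569.
For example ceramic tiles + pipe sections + textile bales + glassware cases achieves it, using 27 m³.
Every optimal selection uses 4 shipments.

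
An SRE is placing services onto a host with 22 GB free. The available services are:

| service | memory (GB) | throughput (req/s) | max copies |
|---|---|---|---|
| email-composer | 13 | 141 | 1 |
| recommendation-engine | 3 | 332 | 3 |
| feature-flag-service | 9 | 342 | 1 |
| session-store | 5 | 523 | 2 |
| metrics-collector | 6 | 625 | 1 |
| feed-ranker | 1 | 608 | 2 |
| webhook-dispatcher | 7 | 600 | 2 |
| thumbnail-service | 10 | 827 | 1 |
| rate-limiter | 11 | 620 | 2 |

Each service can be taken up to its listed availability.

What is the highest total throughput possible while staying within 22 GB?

3360

By throughput per GB: feed-ranker 608.00, recommendation-engine 110.67, session-store 104.60 lead.
The ratio heuristic lands on 3×recommendation-engine + 2×session-store + 2×feed-ranker (3258) but leaves 1 GB idle.
Replace session-store with metrics-collector: the trade gains 102 net, giving 3360 at 22 GB.
Every other selection either busts 22 GB or exceeds an availability limit or fails to beat 3360.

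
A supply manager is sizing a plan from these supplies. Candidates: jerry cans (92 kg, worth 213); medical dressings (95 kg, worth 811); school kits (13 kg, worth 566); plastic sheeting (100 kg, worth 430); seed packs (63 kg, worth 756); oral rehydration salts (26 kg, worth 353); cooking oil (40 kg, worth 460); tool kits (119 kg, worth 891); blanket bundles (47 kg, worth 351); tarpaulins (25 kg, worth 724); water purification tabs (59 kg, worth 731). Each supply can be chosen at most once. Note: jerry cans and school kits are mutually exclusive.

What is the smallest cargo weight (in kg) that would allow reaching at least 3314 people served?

226

Need the lightest bundle worth ≥ 3314.
Taking school kits + seed packs + oral rehydration salts + cooking oil + tarpaulins + water purification tabs gives 3590 (≥ 3314) for 226 kg.
No combination under 226 kg hits 3314.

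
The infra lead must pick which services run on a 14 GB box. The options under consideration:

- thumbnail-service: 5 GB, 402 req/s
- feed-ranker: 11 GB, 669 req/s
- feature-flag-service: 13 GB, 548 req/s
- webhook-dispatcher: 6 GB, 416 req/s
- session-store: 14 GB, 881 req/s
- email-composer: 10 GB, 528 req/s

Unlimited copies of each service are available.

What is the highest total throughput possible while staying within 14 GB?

881

Taking the top-ratio services first gives 2×thumbnail-service for 804 (10 GB).
The 10 GB tied up in 2×thumbnail-service is better spent on session-store — total rises to 881 (14 GB).
No other feasible combination exceeds 881.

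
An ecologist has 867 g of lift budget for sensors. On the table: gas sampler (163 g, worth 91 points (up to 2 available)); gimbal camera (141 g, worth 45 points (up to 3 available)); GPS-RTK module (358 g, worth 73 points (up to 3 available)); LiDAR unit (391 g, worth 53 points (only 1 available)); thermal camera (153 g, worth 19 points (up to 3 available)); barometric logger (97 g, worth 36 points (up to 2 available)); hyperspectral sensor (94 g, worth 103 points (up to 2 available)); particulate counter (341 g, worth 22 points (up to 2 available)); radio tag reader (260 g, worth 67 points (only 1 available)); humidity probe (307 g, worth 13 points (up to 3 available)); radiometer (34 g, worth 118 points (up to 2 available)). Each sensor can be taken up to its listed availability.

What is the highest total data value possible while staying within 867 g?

714

Taking the top-ratio sensors first gives 2×gas sampler + 2×barometric logger + 2×hyperspectral sensor + 2×radiometer for 696 (776 g).
The 194 g tied up in 2×barometric logger is better spent on 2×gimbal camera — total rises to 714 (864 g).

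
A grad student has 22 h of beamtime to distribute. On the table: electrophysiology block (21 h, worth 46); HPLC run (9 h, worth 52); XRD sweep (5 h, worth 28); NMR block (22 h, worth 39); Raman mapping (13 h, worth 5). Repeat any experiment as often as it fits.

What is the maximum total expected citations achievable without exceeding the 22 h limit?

112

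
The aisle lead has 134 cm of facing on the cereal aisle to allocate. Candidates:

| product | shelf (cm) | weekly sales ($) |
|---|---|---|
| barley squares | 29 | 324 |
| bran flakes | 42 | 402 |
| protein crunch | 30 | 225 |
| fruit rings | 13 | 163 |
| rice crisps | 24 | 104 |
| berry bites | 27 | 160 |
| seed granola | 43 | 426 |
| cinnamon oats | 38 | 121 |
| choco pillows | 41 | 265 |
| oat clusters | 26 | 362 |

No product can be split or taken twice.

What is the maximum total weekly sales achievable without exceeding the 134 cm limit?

Taking the top-ratio products first gives barley squares + fruit rings + seed granola + oat clusters for 1275 (111 cm).
The 43 cm tied up in seed granola is better spent on bran flakes + rice crisps — total rises to 1355 (134 cm).
An exhaustive check of the 1024 subsets confirms 1355.

1355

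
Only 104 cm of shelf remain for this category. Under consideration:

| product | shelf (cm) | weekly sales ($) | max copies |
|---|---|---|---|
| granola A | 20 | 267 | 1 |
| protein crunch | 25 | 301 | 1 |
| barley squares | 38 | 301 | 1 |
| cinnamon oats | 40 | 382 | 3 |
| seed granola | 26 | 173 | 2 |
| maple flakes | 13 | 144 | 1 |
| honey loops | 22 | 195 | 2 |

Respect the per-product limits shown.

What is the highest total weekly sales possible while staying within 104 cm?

Ranking by ratio (weekly sales/cm): granola A 13.35, protein crunch 12.04, maple flakes 11.08.
A density-first pass picks granola A + protein crunch + cinnamon oats + maple flakes — 1094 at 98 cm.
Dropping cinnamon oats frees 40 cm; slotting in 2×honey loops (44 cm) lifts the total to 1102 at 102 cm.

1102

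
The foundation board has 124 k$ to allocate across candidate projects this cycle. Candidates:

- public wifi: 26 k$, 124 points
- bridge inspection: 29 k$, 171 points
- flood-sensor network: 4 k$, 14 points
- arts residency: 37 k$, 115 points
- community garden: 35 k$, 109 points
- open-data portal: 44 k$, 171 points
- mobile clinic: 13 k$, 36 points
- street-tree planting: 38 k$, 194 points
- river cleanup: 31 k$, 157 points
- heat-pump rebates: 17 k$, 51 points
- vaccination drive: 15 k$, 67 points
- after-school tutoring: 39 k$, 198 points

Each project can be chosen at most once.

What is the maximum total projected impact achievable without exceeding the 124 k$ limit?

Greedy by ratio would take bridge inspection + street-tree planting + vaccination drive + after-school tutoring: 121 k$ used, total 630.
The 54 k$ tied up in vaccination drive and after-school tutoring is better spent on public wifi + river cleanup — total rises to 646 (124 k$).

646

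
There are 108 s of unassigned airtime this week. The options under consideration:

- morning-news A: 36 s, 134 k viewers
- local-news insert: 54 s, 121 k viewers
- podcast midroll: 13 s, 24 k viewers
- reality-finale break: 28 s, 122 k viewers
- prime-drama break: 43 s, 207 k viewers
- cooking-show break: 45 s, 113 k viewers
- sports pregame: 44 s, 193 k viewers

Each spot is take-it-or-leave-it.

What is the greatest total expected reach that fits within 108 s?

Taking the top-ratio spots first gives podcast midroll + prime-drama break + sports pregame for 424 (100 s).
Dropping podcast midroll and sports pregame frees 57 s; slotting in morning-news A + reality-finale break (64 s) lifts the total to 463 at 107 s.

463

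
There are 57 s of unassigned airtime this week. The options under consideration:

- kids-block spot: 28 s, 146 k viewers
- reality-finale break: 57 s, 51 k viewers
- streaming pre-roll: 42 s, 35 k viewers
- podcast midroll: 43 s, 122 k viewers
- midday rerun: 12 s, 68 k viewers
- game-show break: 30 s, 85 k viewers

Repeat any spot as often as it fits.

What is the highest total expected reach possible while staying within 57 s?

Ranking by ratio (expected reach/s): midday rerun 5.67, kids-block spot 5.21, podcast midroll 2.84, game-show break 2.83.
Taking the top-ratio spots first gives 4×midday rerun for 272 (48 s).
The 48 s tied up in 4×midday rerun is better spent on 2×kids-block spot — total rises to 292 (56 s).
No other feasible combination exceeds 292.

292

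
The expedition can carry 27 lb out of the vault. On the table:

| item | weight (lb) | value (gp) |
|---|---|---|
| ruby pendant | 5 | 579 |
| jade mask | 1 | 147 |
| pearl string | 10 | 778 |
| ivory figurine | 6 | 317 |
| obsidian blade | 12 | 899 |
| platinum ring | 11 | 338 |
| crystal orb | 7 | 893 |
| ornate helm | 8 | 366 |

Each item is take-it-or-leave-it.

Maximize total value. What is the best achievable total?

2518

Density check — jade mask 147.00, crystal orb 127.57, ruby pendant 115.80 are the best per lb.
A density-first pass picks ruby pendant + jade mask + pearl string + crystal orb — 2397 at 23 lb.
Dropping pearl string frees 10 lb; slotting in obsidian blade (12 lb) lifts the total to 2518 at 25 lb.
Every other selection either busts 27 lb or fails to beat 2518.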